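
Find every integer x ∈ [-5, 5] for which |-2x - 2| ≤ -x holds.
Holds for: {-2, -1}
Fails for: {-5, -4, -3, 0, 1, 2, 3, 4, 5}

Answer: {-2, -1}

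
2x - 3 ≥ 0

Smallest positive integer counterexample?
Testing positive integers:
x = 1: LHS = 2·1 - 3 = -1; -1 ≥ 0 — FAILS  ← smallest positive counterexample

Answer: x = 1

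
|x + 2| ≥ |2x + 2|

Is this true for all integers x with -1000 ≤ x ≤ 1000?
The claim fails at x = 1:
x = 1: LHS = |1 + 2| = |3| = 3, RHS = |2·1 + 2| = |4| = 4; 3 ≥ 4 — FAILS

Because a single integer refutes it, the statement is false.

Answer: False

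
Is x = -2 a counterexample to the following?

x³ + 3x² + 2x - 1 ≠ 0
Substitute x = -2 into the relation:
x = -2: LHS = (-2)³ + 3·(-2)² + 2·(-2) - 1 = -1; -1 ≠ 0 — holds

The relation holds at x = -2, so it is not a counterexample.

Answer: No, x = -2 is not a counterexample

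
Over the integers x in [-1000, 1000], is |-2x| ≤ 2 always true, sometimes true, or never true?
Holds at x = 0: LHS = |-2·0| = |0| = 0; 0 ≤ 2 — holds
Fails at x = 2: LHS = |-2·2| = |-4| = 4; 4 ≤ 2 — FAILS
It is satisfied by some integers in the range but not all.

Answer: Sometimes true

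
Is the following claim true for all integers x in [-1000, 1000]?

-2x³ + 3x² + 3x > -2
The claim fails at x = 3:
x = 3: LHS = -2·3³ + 3·3² + 3·3 = -18; -18 > -2 — FAILS

Because a single integer refutes it, the statement is false.

Answer: False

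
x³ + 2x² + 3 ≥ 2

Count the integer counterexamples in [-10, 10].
Counterexamples in [-10, 10]: {-10, -9, -8, -7, -6, -5, -4, -3}.

Counting them gives 8 values.

Answer: 8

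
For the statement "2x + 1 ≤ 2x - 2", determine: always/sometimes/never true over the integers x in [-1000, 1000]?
Over all integers in [-1000, 1000], LHS − RHS is smallest at x = 0, where it equals 3:
x = 0: LHS = 2·0 + 1 = 1, RHS = 2·0 - 2 = -2; 1 ≤ -2 — FAILS
At the ends of the range:
x = -1000: LHS = 2·(-1000) + 1 = -1999, RHS = 2·(-1000) - 2 = -2002; -1999 ≤ -2002 — FAILS
x = 1000: LHS = 2·1000 + 1 = 2001, RHS = 2·1000 - 2 = 1998; 2001 ≤ 1998 — FAILS
Hence LHS − RHS is never zero or negative, i.e. LHS > RHS throughout, so the claimed relation (≤) fails for every integer in [-1000, 1000].

No integer in the range satisfies it.

Answer: Never true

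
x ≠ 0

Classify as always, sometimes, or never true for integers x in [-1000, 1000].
Holds at x = 1: 1 ≠ 0 — holds
Fails at x = 0: 0 ≠ 0 — FAILS
It is satisfied by some integers in the range but not all.

Answer: Sometimes true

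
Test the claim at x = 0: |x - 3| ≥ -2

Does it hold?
x = 0: LHS = |0 - 3| = |-3| = 3; 3 ≥ -2 — holds

The relation is satisfied at x = 0.

Answer: Yes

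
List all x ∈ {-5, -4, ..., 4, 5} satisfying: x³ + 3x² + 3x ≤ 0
Holds for: {-5, -4, -3, -2, -1, 0}
Fails for: {1, 2, 3, 4, 5}

Answer: {-5, -4, -3, -2, -1, 0}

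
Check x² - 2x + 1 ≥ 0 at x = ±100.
x = 100: LHS = 100² - 2·100 + 1 = 9801; 9801 ≥ 0 — holds
x = -100: LHS = (-100)² - 2·(-100) + 1 = 10201; 10201 ≥ 0 — holds

Answer: Yes, holds for both x = 100 and x = -100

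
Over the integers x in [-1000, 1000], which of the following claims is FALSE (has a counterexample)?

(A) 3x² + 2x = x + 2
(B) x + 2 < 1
(A) x = 0: LHS = 3·0² + 2·0 = 0, RHS = 0 + 2 = 2; 0 = 2 — FAILS
(B) x = 0: LHS = 0 + 2 = 2; 2 < 1 — FAILS

Answer: Both A and B are false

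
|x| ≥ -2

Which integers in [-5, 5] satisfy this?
An absolute value is never negative, so the left side is ≥ 0 for every x, while the right side is -2. Tightest case in [-5, 5] is x = 0:
x = 0: LHS = |0| = 0; 0 ≥ -2 — holds
Hence LHS − RHS is never negative, i.e. LHS ≥ RHS throughout, so the relation holds for every integer in [-5, 5].

Answer: All integers in [-5, 5]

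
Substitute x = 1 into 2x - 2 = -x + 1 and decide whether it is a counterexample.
Substitute x = 1 into the relation:
x = 1: LHS = 2·1 - 2 = 0, RHS = -1 + 1 = 0; 0 = 0 — holds

The claim holds here, so x = 1 is not a counterexample. (A counterexample exists elsewhere, e.g. x = 0.)

Answer: No, x = 1 is not a counterexample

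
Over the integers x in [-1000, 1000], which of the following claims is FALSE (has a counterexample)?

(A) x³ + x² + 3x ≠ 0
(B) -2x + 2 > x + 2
(A) x = 0: LHS = 0³ + 0² + 3·0 = 0; 0 ≠ 0 — FAILS
(B) x = 0: LHS = -2·0 + 2 = 2, RHS = 0 + 2 = 2; 2 > 2 — FAILS

Answer: Both A and B are false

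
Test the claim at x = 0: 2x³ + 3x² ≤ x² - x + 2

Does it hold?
x = 0: LHS = 2·0³ + 3·0² = 0, RHS = 0² - 0 + 2 = 2; 0 ≤ 2 — holds

The relation is satisfied at x = 0.

Answer: Yes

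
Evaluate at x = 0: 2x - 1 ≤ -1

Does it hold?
x = 0: LHS = 2·0 - 1 = -1; -1 ≤ -1 — holds

The relation is satisfied at x = 0.

Answer: Yes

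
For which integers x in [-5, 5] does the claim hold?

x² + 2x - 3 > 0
Holds for: {-5, -4, 2, 3, 4, 5}
Fails for: {-3, -2, -1, 0, 1}

Answer: {-5, -4, 2, 3, 4, 5}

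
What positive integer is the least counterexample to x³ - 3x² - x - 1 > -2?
Testing positive integers:
x = 1: LHS = 1³ - 3·1² - 1 - 1 = -4; -4 > -2 — FAILS  ← smallest positive counterexample

Answer: x = 1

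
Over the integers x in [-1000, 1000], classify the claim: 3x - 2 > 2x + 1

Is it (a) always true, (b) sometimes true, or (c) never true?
Holds at x = 4: LHS = 3·4 - 2 = 10, RHS = 2·4 + 1 = 9; 10 > 9 — holds
Fails at x = 0: LHS = 3·0 - 2 = -2, RHS = 2·0 + 1 = 1; -2 > 1 — FAILS
It is satisfied by some integers in the range but not all.

Answer: Sometimes true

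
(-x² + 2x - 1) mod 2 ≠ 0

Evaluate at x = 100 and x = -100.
x = 100: LHS = (-100² + 2·100 - 1) mod 2 = (-9801) mod 2 = 1; 1 ≠ 0 — holds
x = -100: LHS = (-(-100)² + 2·(-100) - 1) mod 2 = (-10201) mod 2 = 1; 1 ≠ 0 — holds

Answer: Yes, holds for both x = 100 and x = -100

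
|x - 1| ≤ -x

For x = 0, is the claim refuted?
Substitute x = 0 into the relation:
x = 0: LHS = |0 - 1| = |-1| = 1, RHS = -0 = 0; 1 ≤ 0 — FAILS

Since the claim fails at x = 0, this value is a counterexample.

Answer: Yes, x = 0 is a counterexample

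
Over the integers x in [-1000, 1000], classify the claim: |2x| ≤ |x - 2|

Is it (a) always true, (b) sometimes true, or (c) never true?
Holds at x = 0: LHS = |2·0| = |0| = 0, RHS = |0 - 2| = |-2| = 2; 0 ≤ 2 — holds
Fails at x = 1: LHS = |2·1| = |2| = 2, RHS = |1 - 2| = |-1| = 1; 2 ≤ 1 — FAILS
It is satisfied by some integers in the range but not all.

Answer: Sometimes true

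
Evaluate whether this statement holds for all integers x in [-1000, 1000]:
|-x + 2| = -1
The claim fails at x = 0:
x = 0: LHS = |-0 + 2| = |2| = 2; 2 = -1 — FAILS

Because a single integer refutes it, the statement is false.

Answer: False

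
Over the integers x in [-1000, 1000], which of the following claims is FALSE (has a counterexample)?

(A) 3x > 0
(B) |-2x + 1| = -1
(A) x = 0: LHS = 3·0 = 0; 0 > 0 — FAILS
(B) x = 0: LHS = |-2·0 + 1| = |1| = 1; 1 = -1 — FAILS

Answer: Both A and B are false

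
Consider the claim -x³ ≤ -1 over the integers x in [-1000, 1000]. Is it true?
The claim fails at x = 0:
x = 0: LHS = -0³ = 0; 0 ≤ -1 — FAILS

Because a single integer refutes it, the statement is false.

Answer: False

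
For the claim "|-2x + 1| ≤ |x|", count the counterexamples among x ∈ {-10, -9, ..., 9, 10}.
Counterexamples in [-10, 10]: {-10, -9, -8, -7, -6, -5, -4, -3, -2, -1, 0, 2, 3, 4, 5, 6, 7, 8, 9, 10}.

Counting them gives 20 values.

Answer: 20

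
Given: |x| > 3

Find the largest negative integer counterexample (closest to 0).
Testing negative integers from -1 downward:
x = -1: LHS = |-1| = 1; 1 > 3 — FAILS  ← closest negative counterexample to 0

Answer: x = -1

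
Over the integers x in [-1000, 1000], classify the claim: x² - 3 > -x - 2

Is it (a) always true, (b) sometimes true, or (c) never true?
Holds at x = 1: LHS = 1² - 3 = -2, RHS = -1 - 2 = -3; -2 > -3 — holds
Fails at x = 0: LHS = 0² - 3 = -3, RHS = -0 - 2 = -2; -3 > -2 — FAILS
It is satisfied by some integers in the range but not all.

Answer: Sometimes true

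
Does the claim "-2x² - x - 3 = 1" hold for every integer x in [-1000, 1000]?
The claim fails at x = 0:
x = 0: LHS = -2·0² - 0 - 3 = -3; -3 = 1 — FAILS

Because a single integer refutes it, the statement is false.

Answer: False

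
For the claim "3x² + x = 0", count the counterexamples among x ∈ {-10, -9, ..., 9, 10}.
Counterexamples in [-10, 10]: {-10, -9, -8, -7, -6, -5, -4, -3, -2, -1, 1, 2, 3, 4, 5, 6, 7, 8, 9, 10}.

Counting them gives 20 values.

Answer: 20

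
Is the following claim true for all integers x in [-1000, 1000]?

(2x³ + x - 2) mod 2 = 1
The claim fails at x = 0:
x = 0: LHS = (2·0³ + 0 - 2) mod 2 = (-2) mod 2 = 0; 0 = 1 — FAILS

Because a single integer refutes it, the statement is false.

Answer: False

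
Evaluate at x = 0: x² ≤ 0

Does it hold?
x = 0: LHS = 0² = 0; 0 ≤ 0 — holds

The relation is satisfied at x = 0.

Answer: Yes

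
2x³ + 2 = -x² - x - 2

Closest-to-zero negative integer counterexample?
Testing negative integers from -1 downward:
x = -1: LHS = 2·(-1)³ + 2 = 0, RHS = -(-1)² - (-1) - 2 = -2; 0 = -2 — FAILS  ← closest negative counterexample to 0

Answer: x = -1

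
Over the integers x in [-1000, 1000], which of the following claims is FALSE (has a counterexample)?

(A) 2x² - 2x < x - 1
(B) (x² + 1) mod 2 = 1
(A) x = 0: LHS = 2·0² - 2·0 = 0, RHS = 0 - 1 = -1; 0 < -1 — FAILS
(B) x = 1: LHS = (1² + 1) mod 2 = 2 mod 2 = 0; 0 = 1 — FAILS

Answer: Both A and B are false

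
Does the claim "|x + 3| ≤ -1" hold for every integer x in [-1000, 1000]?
The claim fails at x = 0:
x = 0: LHS = |0 + 3| = |3| = 3; 3 ≤ -1 — FAILS

Because a single integer refutes it, the statement is false.

Answer: False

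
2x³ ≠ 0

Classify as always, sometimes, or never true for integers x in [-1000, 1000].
Holds at x = 1: LHS = 2·1³ = 2; 2 ≠ 0 — holds
Fails at x = 0: LHS = 2·0³ = 0; 0 ≠ 0 — FAILS
It is satisfied by some integers in the range but not all.

Answer: Sometimes true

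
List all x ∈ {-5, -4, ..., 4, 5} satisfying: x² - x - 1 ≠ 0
Track d = LHS − RHS over the integers in [-5, 5]. Equality would need d = 0, but d changes sign only between consecutive integers, jumping over 0:
x = -1: LHS = (-1)² - (-1) - 1 = 1; 1 ≠ 0 — holds  (d = 1)
x = 0: LHS = 0² - 0 - 1 = -1; -1 ≠ 0 — holds  (d = -1)
x = 1: LHS = 1² - 1 - 1 = -1; -1 ≠ 0 — holds  (d = -1)
x = 2: LHS = 2² - 2 - 1 = 1; 1 ≠ 0 — holds  (d = 1)
Away from these crossings d keeps a constant sign, and checking every integer in [-5, 5] confirms d ≠ 0 throughout. Hence the two sides are never equal, so the relation holds for every integer in [-5, 5].

Answer: All integers in [-5, 5]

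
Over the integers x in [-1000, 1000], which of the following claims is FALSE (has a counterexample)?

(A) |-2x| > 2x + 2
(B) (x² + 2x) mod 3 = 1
(A) x = 0: LHS = |-2·0| = |0| = 0, RHS = 2·0 + 2 = 2; 0 > 2 — FAILS
(B) x = 0: LHS = (0² + 2·0) mod 3 = 0 mod 3 = 0; 0 = 1 — FAILS

Answer: Both A and B are false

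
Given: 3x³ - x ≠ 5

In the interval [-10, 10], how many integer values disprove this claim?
Track d = LHS − RHS over the integers in [-10, 10]. Equality would need d = 0, but d changes sign only between consecutive integers, jumping over 0:
x = 1: LHS = 3·1³ - 1 = 2; 2 ≠ 5 — holds  (d = -3)
x = 2: LHS = 3·2³ - 2 = 22; 22 ≠ 5 — holds  (d = 17)
Away from these crossings d keeps a constant sign, and checking every integer in [-10, 10] confirms d ≠ 0 throughout. Hence the two sides are never equal, so the relation holds for every integer in [-10, 10].

No counterexample appears in that range.

Answer: 0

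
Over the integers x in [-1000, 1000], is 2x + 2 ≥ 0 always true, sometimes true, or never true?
Holds at x = 0: LHS = 2·0 + 2 = 2; 2 ≥ 0 — holds
Fails at x = -2: LHS = 2·(-2) + 2 = -2; -2 ≥ 0 — FAILS
It is satisfied by some integers in the range but not all.

Answer: Sometimes true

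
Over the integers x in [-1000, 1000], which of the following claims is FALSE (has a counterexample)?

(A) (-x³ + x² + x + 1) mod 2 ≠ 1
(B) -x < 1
(A) x = 0: LHS = (-0³ + 0² + 0 + 1) mod 2 = 1 mod 2 = 1; 1 ≠ 1 — FAILS
(B) x = -1: LHS = -(-1) = 1; 1 < 1 — FAILS

Answer: Both A and B are false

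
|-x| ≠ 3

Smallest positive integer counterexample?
Testing positive integers:
x = 1: LHS = |-1| = 1; 1 ≠ 3 — holds
x = 2: LHS = |-2| = 2; 2 ≠ 3 — holds
x = 3: LHS = |-3| = 3; 3 ≠ 3 — FAILS  ← smallest positive counterexample

Answer: x = 3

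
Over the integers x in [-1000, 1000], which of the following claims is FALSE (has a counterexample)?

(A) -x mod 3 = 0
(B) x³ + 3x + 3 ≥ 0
(A) x = 1: LHS = (-1) mod 3 = 2; 2 = 0 — FAILS
(B) x = -1: LHS = (-1)³ + 3·(-1) + 3 = -1; -1 ≥ 0 — FAILS

Answer: Both A and B are false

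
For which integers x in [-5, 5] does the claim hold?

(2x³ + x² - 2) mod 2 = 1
Holds for: {-5, -3, -1, 1, 3, 5}
Fails for: {-4, -2, 0, 2, 4}

Answer: {-5, -3, -1, 1, 3, 5}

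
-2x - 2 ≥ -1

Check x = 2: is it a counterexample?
Substitute x = 2 into the relation:
x = 2: LHS = -2·2 - 2 = -6; -6 ≥ -1 — FAILS

Since the claim fails at x = 2, this value is a counterexample.

Answer: Yes, x = 2 is a counterexample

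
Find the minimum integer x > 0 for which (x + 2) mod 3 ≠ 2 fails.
Testing positive integers:
x = 1: LHS = (1 + 2) mod 3 = 3 mod 3 = 0; 0 ≠ 2 — holds
x = 2: LHS = (2 + 2) mod 3 = 4 mod 3 = 1; 1 ≠ 2 — holds
x = 3: LHS = (3 + 2) mod 3 = 5 mod 3 = 2; 2 ≠ 2 — FAILS  ← smallest positive counterexample

Answer: x = 3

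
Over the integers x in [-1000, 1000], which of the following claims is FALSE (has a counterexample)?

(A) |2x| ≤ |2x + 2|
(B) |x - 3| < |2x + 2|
(A) x = -1: LHS = |2·(-1)| = |-2| = 2, RHS = |2·(-1) + 2| = |0| = 0; 2 ≤ 0 — FAILS
(B) x = 0: LHS = |0 - 3| = |-3| = 3, RHS = |2·0 + 2| = |2| = 2; 3 < 2 — FAILS

Answer: Both A and B are false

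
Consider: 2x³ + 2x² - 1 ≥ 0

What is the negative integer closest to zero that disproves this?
Testing negative integers from -1 downward:
x = -1: LHS = 2·(-1)³ + 2·(-1)² - 1 = -1; -1 ≥ 0 — FAILS  ← closest negative counterexample to 0

Answer: x = -1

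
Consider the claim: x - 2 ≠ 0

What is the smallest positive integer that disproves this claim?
Testing positive integers:
x = 1: LHS = 1 - 2 = -1; -1 ≠ 0 — holds
x = 2: LHS = 2 - 2 = 0; 0 ≠ 0 — FAILS  ← smallest positive counterexample

Answer: x = 2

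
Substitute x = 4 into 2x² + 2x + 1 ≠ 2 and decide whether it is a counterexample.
Substitute x = 4 into the relation:
x = 4: LHS = 2·4² + 2·4 + 1 = 41; 41 ≠ 2 — holds

The relation holds at x = 4, so it is not a counterexample.

Answer: No, x = 4 is not a counterexample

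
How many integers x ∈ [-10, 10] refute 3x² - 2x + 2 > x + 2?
Counterexamples in [-10, 10]: {0, 1}.

Counting them gives 2 values.

Answer: 2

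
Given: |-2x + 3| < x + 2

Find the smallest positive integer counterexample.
Testing positive integers:
x = 1: LHS = |-2·1 + 3| = |1| = 1, RHS = 1 + 2 = 3; 1 < 3 — holds
x = 2: LHS = |-2·2 + 3| = |-1| = 1, RHS = 2 + 2 = 4; 1 < 4 — holds
x = 3: LHS = |-2·3 + 3| = |-3| = 3, RHS = 3 + 2 = 5; 3 < 5 — holds
x = 4: LHS = |-2·4 + 3| = |-5| = 5, RHS = 4 + 2 = 6; 5 < 6 — holds
x = 5: LHS = |-2·5 + 3| = |-7| = 7, RHS = 5 + 2 = 7; 7 < 7 — FAILS  ← smallest positive counterexample

Answer: x = 5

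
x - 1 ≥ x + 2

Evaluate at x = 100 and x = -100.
x = 100: LHS = 100 - 1 = 99, RHS = 100 + 2 = 102; 99 ≥ 102 — FAILS
x = -100: LHS = (-100) - 1 = -101, RHS = (-100) + 2 = -98; -101 ≥ -98 — FAILS

Answer: No, fails for both x = 100 and x = -100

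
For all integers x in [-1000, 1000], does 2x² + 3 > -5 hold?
Over all integers in [-1000, 1000], LHS − RHS is smallest at x = 0, where it equals 8:
x = 0: LHS = 2·0² + 3 = 3; 3 > -5 — holds
At the ends of the range:
x = -1000: LHS = 2·(-1000)² + 3 = 2000003; 2000003 > -5 — holds
x = 1000: LHS = 2·1000² + 3 = 2000003; 2000003 > -5 — holds
Hence LHS − RHS is never zero or negative, i.e. LHS > RHS throughout, so the relation holds for every integer in [-1000, 1000].

No counterexample exists.

Answer: True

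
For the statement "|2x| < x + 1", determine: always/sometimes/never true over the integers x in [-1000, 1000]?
Holds at x = 0: LHS = |2·0| = |0| = 0, RHS = 0 + 1 = 1; 0 < 1 — holds
Fails at x = 1: LHS = |2·1| = |2| = 2, RHS = 1 + 1 = 2; 2 < 2 — FAILS
It is satisfied by some integers in the range but not all.

Answer: Sometimes true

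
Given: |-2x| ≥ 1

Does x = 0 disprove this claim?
Substitute x = 0 into the relation:
x = 0: LHS = |-2·0| = |0| = 0; 0 ≥ 1 — FAILS

Since the claim fails at x = 0, this value is a counterexample.

Answer: Yes, x = 0 is a counterexample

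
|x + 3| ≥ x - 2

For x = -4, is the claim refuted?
Substitute x = -4 into the relation:
x = -4: LHS = |(-4) + 3| = |-1| = 1, RHS = (-4) - 2 = -6; 1 ≥ -6 — holds

The relation holds at x = -4, so it is not a counterexample.

Answer: No, x = -4 is not a counterexample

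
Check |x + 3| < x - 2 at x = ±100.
x = 100: LHS = |100 + 3| = |103| = 103, RHS = 100 - 2 = 98; 103 < 98 — FAILS
x = -100: LHS = |(-100) + 3| = |-97| = 97, RHS = (-100) - 2 = -102; 97 < -102 — FAILS

Answer: No, fails for both x = 100 and x = -100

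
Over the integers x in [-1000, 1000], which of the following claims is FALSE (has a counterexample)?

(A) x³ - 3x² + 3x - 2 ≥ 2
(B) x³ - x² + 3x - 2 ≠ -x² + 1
(A) x = 0: LHS = 0³ - 3·0² + 3·0 - 2 = -2; -2 ≥ 2 — FAILS

(B) Track d = LHS − RHS over the integers in [-1000, 1000]. Equality would need d = 0, but d changes sign only between consecutive integers, jumping over 0:
x = 0: LHS = 0³ - 0² + 3·0 - 2 = -2, RHS = -0² + 1 = 1; -2 ≠ 1 — holds  (d = -3)
x = 1: LHS = 1³ - 1² + 3·1 - 2 = 1, RHS = -1² + 1 = 0; 1 ≠ 0 — holds  (d = 1)
Away from these crossings d keeps a constant sign, and checking every integer in [-1000, 1000] confirms d ≠ 0 throughout. Hence the two sides are never equal, so the relation holds for every integer in [-1000, 1000].

Only (A) has a counterexample.

Answer: A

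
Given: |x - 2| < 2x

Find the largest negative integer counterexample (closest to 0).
Testing negative integers from -1 downward:
x = -1: LHS = |(-1) - 2| = |-3| = 3, RHS = 2·(-1) = -2; 3 < -2 — FAILS  ← closest negative counterexample to 0

Answer: x = -1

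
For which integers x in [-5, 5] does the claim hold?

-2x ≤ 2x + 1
Holds for: {0, 1, 2, 3, 4, 5}
Fails for: {-5, -4, -3, -2, -1}

Answer: {0, 1, 2, 3, 4, 5}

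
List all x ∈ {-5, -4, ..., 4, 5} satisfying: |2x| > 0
Holds for: {-5, -4, -3, -2, -1, 1, 2, 3, 4, 5}
Fails for: {0}

Answer: {-5, -4, -3, -2, -1, 1, 2, 3, 4, 5}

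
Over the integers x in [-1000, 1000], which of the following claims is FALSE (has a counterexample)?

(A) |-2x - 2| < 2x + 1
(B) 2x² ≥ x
(A) x = 0: LHS = |-2·0 - 2| = |-2| = 2, RHS = 2·0 + 1 = 1; 2 < 1 — FAILS

(B) Over all integers in [-1000, 1000], LHS − RHS is smallest at x = 0, where it equals 0:
x = 0: LHS = 2·0² = 0; 0 ≥ 0 — holds
At the ends of the range:
x = -1000: LHS = 2·(-1000)² = 2000000; 2000000 ≥ -1000 — holds
x = 1000: LHS = 2·1000² = 2000000; 2000000 ≥ 1000 — holds
Hence LHS − RHS is never negative, i.e. LHS ≥ RHS throughout, so the relation holds for every integer in [-1000, 1000].

Only (A) has a counterexample.

Answer: A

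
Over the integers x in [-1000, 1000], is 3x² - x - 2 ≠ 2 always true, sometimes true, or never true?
Holds at x = 0: LHS = 3·0² - 0 - 2 = -2; -2 ≠ 2 — holds
Fails at x = -1: LHS = 3·(-1)² - (-1) - 2 = 2; 2 ≠ 2 — FAILS
It is satisfied by some integers in the range but not all.

Answer: Sometimes true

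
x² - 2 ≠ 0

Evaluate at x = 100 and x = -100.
x = 100: LHS = 100² - 2 = 9998; 9998 ≠ 0 — holds
x = -100: LHS = (-100)² - 2 = 9998; 9998 ≠ 0 — holds

Answer: Yes, holds for both x = 100 and x = -100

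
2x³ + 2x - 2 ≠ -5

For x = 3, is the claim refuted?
Substitute x = 3 into the relation:
x = 3: LHS = 2·3³ + 2·3 - 2 = 58; 58 ≠ -5 — holds

The relation holds at x = 3, so it is not a counterexample.

Answer: No, x = 3 is not a counterexample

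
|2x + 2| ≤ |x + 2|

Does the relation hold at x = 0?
x = 0: LHS = |2·0 + 2| = |2| = 2, RHS = |0 + 2| = |2| = 2; 2 ≤ 2 — holds

The relation is satisfied at x = 0.

Answer: Yes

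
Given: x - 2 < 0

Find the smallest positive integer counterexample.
Testing positive integers:
x = 1: LHS = 1 - 2 = -1; -1 < 0 — holds
x = 2: LHS = 2 - 2 = 0; 0 < 0 — FAILS  ← smallest positive counterexample

Answer: x = 2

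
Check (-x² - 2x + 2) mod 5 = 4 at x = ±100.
x = 100: LHS = (-100² - 2·100 + 2) mod 5 = (-10198) mod 5 = 2; 2 = 4 — FAILS
x = -100: LHS = (-(-100)² - 2·(-100) + 2) mod 5 = (-9798) mod 5 = 2; 2 = 4 — FAILS

Answer: No, fails for both x = 100 and x = -100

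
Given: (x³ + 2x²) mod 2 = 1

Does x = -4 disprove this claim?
Substitute x = -4 into the relation:
x = -4: LHS = ((-4)³ + 2·(-4)²) mod 2 = (-32) mod 2 = 0; 0 = 1 — FAILS

Since the claim fails at x = -4, this value is a counterexample.

Answer: Yes, x = -4 is a counterexample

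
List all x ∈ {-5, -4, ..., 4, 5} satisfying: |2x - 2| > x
Holds for: {-5, -4, -3, -2, -1, 0, 3, 4, 5}
Fails for: {1, 2}

Answer: {-5, -4, -3, -2, -1, 0, 3, 4, 5}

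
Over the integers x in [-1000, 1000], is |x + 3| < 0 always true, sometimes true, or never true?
An absolute value is never negative, so the left side is ≥ 0 for every x, while the right side is 0. Tightest case in [-1000, 1000] is x = -3:
x = -3: LHS = |(-3) + 3| = |0| = 0; 0 < 0 — FAILS
Hence LHS − RHS is never negative, i.e. LHS ≥ RHS throughout, so the claimed relation (<) fails for every integer in [-1000, 1000].

No integer in the range satisfies it.

Answer: Never true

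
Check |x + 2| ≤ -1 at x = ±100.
x = 100: LHS = |100 + 2| = |102| = 102; 102 ≤ -1 — FAILS
x = -100: LHS = |(-100) + 2| = |-98| = 98; 98 ≤ -1 — FAILS

Answer: No, fails for both x = 100 and x = -100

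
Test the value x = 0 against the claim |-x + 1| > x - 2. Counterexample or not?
Substitute x = 0 into the relation:
x = 0: LHS = |-0 + 1| = |1| = 1, RHS = 0 - 2 = -2; 1 > -2 — holds

The relation holds at x = 0, so it is not a counterexample.

Answer: No, x = 0 is not a counterexample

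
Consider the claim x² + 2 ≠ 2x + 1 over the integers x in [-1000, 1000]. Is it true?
The claim fails at x = 1:
x = 1: LHS = 1² + 2 = 3, RHS = 2·1 + 1 = 3; 3 ≠ 3 — FAILS

Because a single integer refutes it, the statement is false.

Answer: False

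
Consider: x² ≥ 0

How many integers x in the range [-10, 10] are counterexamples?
Over all integers in [-10, 10], LHS − RHS is smallest at x = 0, where it equals 0:
x = 0: LHS = 0² = 0; 0 ≥ 0 — holds
At the ends of the range:
x = -10: LHS = (-10)² = 100; 100 ≥ 0 — holds
x = 10: LHS = 10² = 100; 100 ≥ 0 — holds
Hence LHS − RHS is never negative, i.e. LHS ≥ RHS throughout, so the relation holds for every integer in [-10, 10].

No counterexample appears in that range.

Answer: 0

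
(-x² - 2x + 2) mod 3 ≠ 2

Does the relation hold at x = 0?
x = 0: LHS = (-0² - 2·0 + 2) mod 3 = 2 mod 3 = 2; 2 ≠ 2 — FAILS

The relation fails at x = 0, so x = 0 is a counterexample.

Answer: No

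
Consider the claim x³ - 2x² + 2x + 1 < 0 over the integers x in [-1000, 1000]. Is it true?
The claim fails at x = 0:
x = 0: LHS = 0³ - 2·0² + 2·0 + 1 = 1; 1 < 0 — FAILS

Because a single integer refutes it, the statement is false.

Answer: False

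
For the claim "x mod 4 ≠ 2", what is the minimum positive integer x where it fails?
Testing positive integers:
x = 1: LHS = 1 mod 4 = 1; 1 ≠ 2 — holds
x = 2: LHS = 2 mod 4 = 2; 2 ≠ 2 — FAILS  ← smallest positive counterexample

Answer: x = 2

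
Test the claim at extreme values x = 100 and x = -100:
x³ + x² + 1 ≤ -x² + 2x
x = 100: LHS = 100³ + 100² + 1 = 1010001, RHS = -100² + 2·100 = -9800; 1010001 ≤ -9800 — FAILS
x = -100: LHS = (-100)³ + (-100)² + 1 = -989999, RHS = -(-100)² + 2·(-100) = -10200; -989999 ≤ -10200 — holds

Answer: Partially: fails for x = 100, holds for x = -100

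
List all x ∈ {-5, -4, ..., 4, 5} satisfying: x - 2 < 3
Holds for: {-5, -4, -3, -2, -1, 0, 1, 2, 3, 4}
Fails for: {5}

Answer: {-5, -4, -3, -2, -1, 0, 1, 2, 3, 4}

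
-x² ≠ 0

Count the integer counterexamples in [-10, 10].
Counterexamples in [-10, 10]: {0}.

Counting them gives 1 values.

Answer: 1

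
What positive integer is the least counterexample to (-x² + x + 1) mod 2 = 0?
Testing positive integers:
x = 1: LHS = (-1² + 1 + 1) mod 2 = 1 mod 2 = 1; 1 = 0 — FAILS  ← smallest positive counterexample

Answer: x = 1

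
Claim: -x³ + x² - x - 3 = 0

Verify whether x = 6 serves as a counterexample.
Substitute x = 6 into the relation:
x = 6: LHS = -6³ + 6² - 6 - 3 = -189; -189 = 0 — FAILS

Since the claim fails at x = 6, this value is a counterexample.

Answer: Yes, x = 6 is a counterexample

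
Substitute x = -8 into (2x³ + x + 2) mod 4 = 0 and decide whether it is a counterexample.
Substitute x = -8 into the relation:
x = -8: LHS = (2·(-8)³ + (-8) + 2) mod 4 = (-1030) mod 4 = 2; 2 = 0 — FAILS

Since the claim fails at x = -8, this value is a counterexample.

Answer: Yes, x = -8 is a counterexample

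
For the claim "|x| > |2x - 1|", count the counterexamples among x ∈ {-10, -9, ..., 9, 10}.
Counterexamples in [-10, 10]: {-10, -9, -8, -7, -6, -5, -4, -3, -2, -1, 0, 1, 2, 3, 4, 5, 6, 7, 8, 9, 10}.

Counting them gives 21 values.

Answer: 21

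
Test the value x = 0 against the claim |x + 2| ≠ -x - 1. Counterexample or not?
Substitute x = 0 into the relation:
x = 0: LHS = |0 + 2| = |2| = 2, RHS = -0 - 1 = -1; 2 ≠ -1 — holds

The relation holds at x = 0, so it is not a counterexample.

Answer: No, x = 0 is not a counterexample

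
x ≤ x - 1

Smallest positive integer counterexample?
Testing positive integers:
x = 1: RHS = 1 - 1 = 0; 1 ≤ 0 — FAILS  ← smallest positive counterexample

Answer: x = 1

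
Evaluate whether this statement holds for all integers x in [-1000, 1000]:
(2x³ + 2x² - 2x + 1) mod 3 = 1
The claim fails at x = 1:
x = 1: LHS = (2·1³ + 2·1² - 2·1 + 1) mod 3 = 3 mod 3 = 0; 0 = 1 — FAILS

Because a single integer refutes it, the statement is false.

Answer: False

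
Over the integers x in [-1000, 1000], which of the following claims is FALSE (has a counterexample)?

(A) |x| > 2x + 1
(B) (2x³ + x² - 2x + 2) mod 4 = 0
(A) x = 0: LHS = |0| = 0, RHS = 2·0 + 1 = 1; 0 > 1 — FAILS
(B) x = 0: LHS = (2·0³ + 0² - 2·0 + 2) mod 4 = 2 mod 4 = 2; 2 = 0 — FAILS

Answer: Both A and B are false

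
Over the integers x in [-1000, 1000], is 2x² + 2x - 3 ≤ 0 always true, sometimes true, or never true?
Holds at x = 0: LHS = 2·0² + 2·0 - 3 = -3; -3 ≤ 0 — holds
Fails at x = 1: LHS = 2·1² + 2·1 - 3 = 1; 1 ≤ 0 — FAILS
It is satisfied by some integers in the range but not all.

Answer: Sometimes true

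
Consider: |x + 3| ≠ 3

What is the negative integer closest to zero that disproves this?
Testing negative integers from -1 downward:
x = -1: LHS = |(-1) + 3| = |2| = 2; 2 ≠ 3 — holds
x = -2: LHS = |(-2) + 3| = |1| = 1; 1 ≠ 3 — holds
x = -3: LHS = |(-3) + 3| = |0| = 0; 0 ≠ 3 — holds
x = -4: LHS = |(-4) + 3| = |-1| = 1; 1 ≠ 3 — holds
x = -5: LHS = |(-5) + 3| = |-2| = 2; 2 ≠ 3 — holds
x = -6: LHS = |(-6) + 3| = |-3| = 3; 3 ≠ 3 — FAILS  ← closest negative counterexample to 0

Answer: x = -6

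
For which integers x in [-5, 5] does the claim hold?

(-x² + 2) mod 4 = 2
Holds for: {-4, -2, 0, 2, 4}
Fails for: {-5, -3, -1, 1, 3, 5}

Answer: {-4, -2, 0, 2, 4}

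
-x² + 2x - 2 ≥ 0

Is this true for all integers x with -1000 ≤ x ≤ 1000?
The claim fails at x = 0:
x = 0: LHS = -0² + 2·0 - 2 = -2; -2 ≥ 0 — FAILS

Because a single integer refutes it, the statement is false.

Answer: False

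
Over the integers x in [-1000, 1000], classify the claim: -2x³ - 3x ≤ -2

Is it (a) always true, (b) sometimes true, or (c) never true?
Holds at x = 1: LHS = -2·1³ - 3·1 = -5; -5 ≤ -2 — holds
Fails at x = 0: LHS = -2·0³ - 3·0 = 0; 0 ≤ -2 — FAILS
It is satisfied by some integers in the range but not all.

Answer: Sometimes true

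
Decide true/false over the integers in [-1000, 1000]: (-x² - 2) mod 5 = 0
The claim fails at x = 0:
x = 0: LHS = (-0² - 2) mod 5 = (-2) mod 5 = 3; 3 = 0 — FAILS

Because a single integer refutes it, the statement is false.

Answer: False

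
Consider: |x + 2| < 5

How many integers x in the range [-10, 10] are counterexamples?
Counterexamples in [-10, 10]: {-10, -9, -8, -7, 3, 4, 5, 6, 7, 8, 9, 10}.

Counting them gives 12 values.

Answer: 12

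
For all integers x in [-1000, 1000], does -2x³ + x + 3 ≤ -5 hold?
The claim fails at x = 0:
x = 0: LHS = -2·0³ + 0 + 3 = 3; 3 ≤ -5 — FAILS

Because a single integer refutes it, the statement is false.

Answer: False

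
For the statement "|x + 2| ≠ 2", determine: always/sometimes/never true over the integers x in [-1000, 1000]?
Holds at x = 1: LHS = |1 + 2| = |3| = 3; 3 ≠ 2 — holds
Fails at x = 0: LHS = |0 + 2| = |2| = 2; 2 ≠ 2 — FAILS
It is satisfied by some integers in the range but not all.

Answer: Sometimes true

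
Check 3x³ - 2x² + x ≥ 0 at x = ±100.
x = 100: LHS = 3·100³ - 2·100² + 100 = 2980100; 2980100 ≥ 0 — holds
x = -100: LHS = 3·(-100)³ - 2·(-100)² + (-100) = -3020100; -3020100 ≥ 0 — FAILS

Answer: Partially: holds for x = 100, fails for x = -100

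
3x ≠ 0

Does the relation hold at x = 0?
x = 0: LHS = 3·0 = 0; 0 ≠ 0 — FAILS

The relation fails at x = 0, so x = 0 is a counterexample.

Answer: No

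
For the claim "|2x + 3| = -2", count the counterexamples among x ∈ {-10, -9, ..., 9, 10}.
Counterexamples in [-10, 10]: {-10, -9, -8, -7, -6, -5, -4, -3, -2, -1, 0, 1, 2, 3, 4, 5, 6, 7, 8, 9, 10}.

Counting them gives 21 values.

Answer: 21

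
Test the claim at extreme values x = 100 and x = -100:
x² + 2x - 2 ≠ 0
x = 100: LHS = 100² + 2·100 - 2 = 10198; 10198 ≠ 0 — holds
x = -100: LHS = (-100)² + 2·(-100) - 2 = 9798; 9798 ≠ 0 — holds

Answer: Yes, holds for both x = 100 and x = -100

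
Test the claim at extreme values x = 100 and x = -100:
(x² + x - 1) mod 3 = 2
x = 100: LHS = (100² + 100 - 1) mod 3 = 10099 mod 3 = 1; 1 = 2 — FAILS
x = -100: LHS = ((-100)² + (-100) - 1) mod 3 = 9899 mod 3 = 2; 2 = 2 — holds

Answer: Partially: fails for x = 100, holds for x = -100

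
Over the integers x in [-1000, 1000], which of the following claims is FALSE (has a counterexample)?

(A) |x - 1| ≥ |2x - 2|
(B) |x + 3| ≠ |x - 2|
(A) x = 0: LHS = |0 - 1| = |-1| = 1, RHS = |2·0 - 2| = |-2| = 2; 1 ≥ 2 — FAILS

(B) Track d = LHS − RHS over the integers in [-1000, 1000]. Equality would need d = 0, but d changes sign only between consecutive integers, jumping over 0:
x = -1: LHS = |(-1) + 3| = |2| = 2, RHS = |(-1) - 2| = |-3| = 3; 2 ≠ 3 — holds  (d = -1)
x = 0: LHS = |0 + 3| = |3| = 3, RHS = |0 - 2| = |-2| = 2; 3 ≠ 2 — holds  (d = 1)
Away from these crossings d keeps a constant sign, and checking every integer in [-1000, 1000] confirms d ≠ 0 throughout. Hence the two sides are never equal, so the relation holds for every integer in [-1000, 1000].

Only (A) has a counterexample.

Answer: A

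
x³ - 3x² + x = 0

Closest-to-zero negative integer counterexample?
Testing negative integers from -1 downward:
x = -1: LHS = (-1)³ - 3·(-1)² + (-1) = -5; -5 = 0 — FAILS  ← closest negative counterexample to 0

Answer: x = -1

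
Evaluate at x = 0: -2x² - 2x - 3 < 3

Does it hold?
x = 0: LHS = -2·0² - 2·0 - 3 = -3; -3 < 3 — holds

The relation is satisfied at x = 0.

Answer: Yes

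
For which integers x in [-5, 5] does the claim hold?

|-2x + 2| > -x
Over all integers in [-5, 5], LHS − RHS is smallest at x = 1, where it equals 1:
x = 1: LHS = |-2·1 + 2| = |0| = 0; 0 > -1 — holds
At the ends of the range:
x = -5: LHS = |-2·(-5) + 2| = |12| = 12, RHS = -(-5) = 5; 12 > 5 — holds
x = 5: LHS = |-2·5 + 2| = |-8| = 8; 8 > -5 — holds
Hence LHS − RHS is never zero or negative, i.e. LHS > RHS throughout, so the relation holds for every integer in [-5, 5].

Answer: All integers in [-5, 5]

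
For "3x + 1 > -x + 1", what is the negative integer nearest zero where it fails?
Testing negative integers from -1 downward:
x = -1: LHS = 3·(-1) + 1 = -2, RHS = -(-1) + 1 = 2; -2 > 2 — FAILS  ← closest negative counterexample to 0

Answer: x = -1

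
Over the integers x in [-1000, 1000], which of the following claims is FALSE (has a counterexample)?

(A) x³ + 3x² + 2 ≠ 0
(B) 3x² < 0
(A) Track d = LHS − RHS over the integers in [-1000, 1000]. Equality would need d = 0, but d changes sign only between consecutive integers, jumping over 0:
x = -4: LHS = (-4)³ + 3·(-4)² + 2 = -14; -14 ≠ 0 — holds  (d = -14)
x = -3: LHS = (-3)³ + 3·(-3)² + 2 = 2; 2 ≠ 0 — holds  (d = 2)
Away from these crossings d keeps a constant sign, and checking every integer in [-1000, 1000] confirms d ≠ 0 throughout. Hence the two sides are never equal, so the relation holds for every integer in [-1000, 1000].

(B) x = 0: LHS = 3·0² = 0; 0 < 0 — FAILS

Only (B) has a counterexample.

Answer: B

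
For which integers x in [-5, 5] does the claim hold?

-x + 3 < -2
Over all integers in [-5, 5], LHS − RHS is smallest at x = 5, where it equals 0:
x = 5: LHS = -5 + 3 = -2; -2 < -2 — FAILS
At the ends of the range:
x = -5: LHS = -(-5) + 3 = 8; 8 < -2 — FAILS
Hence LHS − RHS is never negative, i.e. LHS ≥ RHS throughout, so the claimed relation (<) fails for every integer in [-5, 5].

Answer: None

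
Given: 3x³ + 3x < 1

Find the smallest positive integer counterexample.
Testing positive integers:
x = 1: LHS = 3·1³ + 3·1 = 6; 6 < 1 — FAILS  ← smallest positive counterexample

Answer: x = 1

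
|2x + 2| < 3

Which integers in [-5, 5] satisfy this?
Holds for: {-2, -1, 0}
Fails for: {-5, -4, -3, 1, 2, 3, 4, 5}

Answer: {-2, -1, 0}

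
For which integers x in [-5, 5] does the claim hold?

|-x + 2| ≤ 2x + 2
Holds for: {0, 1, 2, 3, 4, 5}
Fails for: {-5, -4, -3, -2, -1}

Answer: {0, 1, 2, 3, 4, 5}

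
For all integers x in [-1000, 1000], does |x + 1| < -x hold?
The claim fails at x = 0:
x = 0: LHS = |0 + 1| = |1| = 1, RHS = -0 = 0; 1 < 0 — FAILS

Because a single integer refutes it, the statement is false.

Answer: False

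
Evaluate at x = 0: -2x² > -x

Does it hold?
x = 0: LHS = -2·0² = 0, RHS = -0 = 0; 0 > 0 — FAILS

The relation fails at x = 0, so x = 0 is a counterexample.

Answer: No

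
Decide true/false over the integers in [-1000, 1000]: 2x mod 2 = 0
For a polynomial with integer coefficients, its value mod 2 depends only on x mod 2, so it suffices to check one representative of each residue class, x = 0, 1:
x = 0: LHS = (2·0) mod 2 = 0 mod 2 = 0; 0 = 0 — holds
x = 1: LHS = (2·1) mod 2 = 2 mod 2 = 0; 0 = 0 — holds
The relation holds in every residue class, so the relation holds for every integer in [-1000, 1000].

No counterexample exists.

Answer: True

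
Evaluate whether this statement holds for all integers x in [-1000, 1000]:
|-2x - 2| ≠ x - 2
Over all integers in [-1000, 1000], LHS − RHS is always positive; it is smallest at x = -1, where it equals 3:
x = -1: LHS = |-2·(-1) - 2| = |0| = 0, RHS = (-1) - 2 = -3; 0 ≠ -3 — holds
At the ends of the range:
x = -1000: LHS = |-2·(-1000) - 2| = |1998| = 1998, RHS = (-1000) - 2 = -1002; 1998 ≠ -1002 — holds
x = 1000: LHS = |-2·1000 - 2| = |-2002| = 2002, RHS = 1000 - 2 = 998; 2002 ≠ 998 — holds
Hence LHS − RHS is never 0, i.e. the two sides are never equal, so the relation holds for every integer in [-1000, 1000].

No counterexample exists.

Answer: True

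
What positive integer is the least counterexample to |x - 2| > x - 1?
Testing positive integers:
x = 1: LHS = |1 - 2| = |-1| = 1, RHS = 1 - 1 = 0; 1 > 0 — holds
x = 2: LHS = |2 - 2| = |0| = 0, RHS = 2 - 1 = 1; 0 > 1 — FAILS  ← smallest positive counterexample

Answer: x = 2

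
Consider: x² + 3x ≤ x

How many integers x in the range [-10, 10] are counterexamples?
Counterexamples in [-10, 10]: {-10, -9, -8, -7, -6, -5, -4, -3, 1, 2, 3, 4, 5, 6, 7, 8, 9, 10}.

Counting them gives 18 values.

Answer: 18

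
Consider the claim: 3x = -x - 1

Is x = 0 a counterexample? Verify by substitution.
Substitute x = 0 into the relation:
x = 0: LHS = 3·0 = 0, RHS = -0 - 1 = -1; 0 = -1 — FAILS

Since the claim fails at x = 0, this value is a counterexample.

Answer: Yes, x = 0 is a counterexample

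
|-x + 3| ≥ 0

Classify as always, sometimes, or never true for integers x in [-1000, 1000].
An absolute value is never negative, so the left side is ≥ 0 for every x, while the right side is 0. Tightest case in [-1000, 1000] is x = 3:
x = 3: LHS = |-3 + 3| = |0| = 0; 0 ≥ 0 — holds
Hence LHS − RHS is never negative, i.e. LHS ≥ RHS throughout, so the relation holds for every integer in [-1000, 1000].

No counterexample exists.

Answer: Always true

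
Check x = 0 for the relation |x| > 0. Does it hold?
x = 0: LHS = |0| = 0; 0 > 0 — FAILS

The relation fails at x = 0, so x = 0 is a counterexample.

Answer: No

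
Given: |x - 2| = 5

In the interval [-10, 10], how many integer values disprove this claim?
Counterexamples in [-10, 10]: {-10, -9, -8, -7, -6, -5, -4, -2, -1, 0, 1, 2, 3, 4, 5, 6, 8, 9, 10}.

Counting them gives 19 values.

Answer: 19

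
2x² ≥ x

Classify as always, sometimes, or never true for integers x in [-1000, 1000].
Over all integers in [-1000, 1000], LHS − RHS is smallest at x = 0, where it equals 0:
x = 0: LHS = 2·0² = 0; 0 ≥ 0 — holds
At the ends of the range:
x = -1000: LHS = 2·(-1000)² = 2000000; 2000000 ≥ -1000 — holds
x = 1000: LHS = 2·1000² = 2000000; 2000000 ≥ 1000 — holds
Hence LHS − RHS is never negative, i.e. LHS ≥ RHS throughout, so the relation holds for every integer in [-1000, 1000].

No counterexample exists.

Answer: Always true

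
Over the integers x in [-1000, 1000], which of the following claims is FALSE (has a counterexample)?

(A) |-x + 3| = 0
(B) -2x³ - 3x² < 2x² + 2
(A) x = 0: LHS = |-0 + 3| = |3| = 3; 3 = 0 — FAILS
(B) x = -3: LHS = -2·(-3)³ - 3·(-3)² = 27, RHS = 2·(-3)² + 2 = 20; 27 < 20 — FAILS

Answer: Both A and B are false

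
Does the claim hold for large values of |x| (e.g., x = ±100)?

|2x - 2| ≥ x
x = 100: LHS = |2·100 - 2| = |198| = 198; 198 ≥ 100 — holds
x = -100: LHS = |2·(-100) - 2| = |-202| = 202; 202 ≥ -100 — holds

Answer: Yes, holds for both x = 100 and x = -100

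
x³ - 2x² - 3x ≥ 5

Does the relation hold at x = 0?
x = 0: LHS = 0³ - 2·0² - 3·0 = 0; 0 ≥ 5 — FAILS

The relation fails at x = 0, so x = 0 is a counterexample.

Answer: No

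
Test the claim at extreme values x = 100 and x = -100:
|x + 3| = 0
x = 100: LHS = |100 + 3| = |103| = 103; 103 = 0 — FAILS
x = -100: LHS = |(-100) + 3| = |-97| = 97; 97 = 0 — FAILS

Answer: No, fails for both x = 100 and x = -100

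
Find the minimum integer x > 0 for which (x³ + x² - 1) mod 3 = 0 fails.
Testing positive integers:
x = 1: LHS = (1³ + 1² - 1) mod 3 = 1 mod 3 = 1; 1 = 0 — FAILS  ← smallest positive counterexample

Answer: x = 1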